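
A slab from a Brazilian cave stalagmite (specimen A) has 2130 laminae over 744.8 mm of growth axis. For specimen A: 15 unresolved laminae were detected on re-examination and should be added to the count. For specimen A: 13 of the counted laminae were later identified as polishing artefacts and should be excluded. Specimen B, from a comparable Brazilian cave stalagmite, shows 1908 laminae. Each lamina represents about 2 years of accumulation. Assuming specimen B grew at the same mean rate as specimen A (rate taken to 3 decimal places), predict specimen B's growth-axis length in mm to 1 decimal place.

Specimen A: adjusted count: 2130 − 13 + 15 = 2132 laminae.
Specimen A: at 2 years per lamina, 2132 × 2 = 4264 years.
A: Extension rate ≈ 744.8 / 4264 = 0.175 mm/year.
Specimen B: at 2 years per lamina, 1908 × 2 = 3816 years. Length of B = 0.175 × 3816 = 667.8 mm.

667.8 mm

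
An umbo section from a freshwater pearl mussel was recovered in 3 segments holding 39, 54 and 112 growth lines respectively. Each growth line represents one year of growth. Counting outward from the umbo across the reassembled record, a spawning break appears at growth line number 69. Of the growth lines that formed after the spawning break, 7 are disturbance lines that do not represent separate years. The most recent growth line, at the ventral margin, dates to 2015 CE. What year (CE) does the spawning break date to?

1886 CE

Total growth lines = 39 + 54 + 112 = 205.
The spawning break sits at growth line 69 from the umbo, so 205 − 69 = 136 growth lines formed after it.
Excluding 7 false growth lines: 136 − 7 = 129.
The growth line at the ventral margin is 2015 CE, so the spawning break dates to 2015 − 129 = 1886 CE.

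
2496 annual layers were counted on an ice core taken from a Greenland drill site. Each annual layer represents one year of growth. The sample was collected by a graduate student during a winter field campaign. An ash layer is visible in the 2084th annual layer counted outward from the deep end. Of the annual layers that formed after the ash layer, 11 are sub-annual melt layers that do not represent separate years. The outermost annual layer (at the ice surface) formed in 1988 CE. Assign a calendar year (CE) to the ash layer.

Between annual layer 2084 and the ice surface there are 2496 − 2084 = 412 annual layers.
Excluding 11 false annual layers: 412 − 11 = 401.
The annual layer at the ice surface is 1988 CE, so the ash layer dates to 1988 − 401 = 1587 CE.

1587 CE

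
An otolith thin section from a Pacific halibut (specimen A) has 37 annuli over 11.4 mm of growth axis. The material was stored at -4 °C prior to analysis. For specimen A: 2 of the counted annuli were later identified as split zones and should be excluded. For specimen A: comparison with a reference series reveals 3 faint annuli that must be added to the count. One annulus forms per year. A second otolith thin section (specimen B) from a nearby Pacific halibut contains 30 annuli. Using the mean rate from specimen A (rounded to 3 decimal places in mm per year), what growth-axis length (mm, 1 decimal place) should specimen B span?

9.0 mm

Specimen A: true annulus count = 37 − 2 + 3 = 38.
A: Mean rate = 11.4 mm / 38 years ≈ 0.300 mm/year.
B's length ≈ 0.300 × 30 = 9.0 mm.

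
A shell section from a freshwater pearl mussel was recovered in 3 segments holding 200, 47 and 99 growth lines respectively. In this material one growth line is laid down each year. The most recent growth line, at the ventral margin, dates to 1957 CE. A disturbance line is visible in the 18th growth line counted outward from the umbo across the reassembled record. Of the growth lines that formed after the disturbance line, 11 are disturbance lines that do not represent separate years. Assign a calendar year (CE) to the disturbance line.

Total growth lines = 200 + 47 + 99 = 346.
The disturbance line sits at growth line 18 from the umbo, so 346 − 18 = 328 growth lines formed after it.
Excluding 11 false growth lines: 328 − 11 = 317.
Counting back 317 years from 1957 CE places the disturbance line in 1957 − 317 = 1640 CE.

1640 CE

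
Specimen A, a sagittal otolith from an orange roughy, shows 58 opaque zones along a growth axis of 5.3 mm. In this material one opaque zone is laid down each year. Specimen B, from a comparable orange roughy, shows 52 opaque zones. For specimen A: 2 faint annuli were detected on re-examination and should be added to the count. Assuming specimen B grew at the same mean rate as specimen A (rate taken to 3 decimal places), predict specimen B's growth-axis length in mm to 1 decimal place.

Specimen A: true opaque zone count = 58 + 2 = 60.
A: Mean rate = 5.3 mm / 60 years ≈ 0.088 mm/year.
Length of B = 0.088 × 52 = 4.6 mm.

4.6 mm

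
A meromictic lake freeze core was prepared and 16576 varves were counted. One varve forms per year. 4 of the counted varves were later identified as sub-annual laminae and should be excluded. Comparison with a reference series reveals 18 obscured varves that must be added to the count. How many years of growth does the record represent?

Correcting the raw count gives 16576 − 4 + 18 = 16590 true varves.
At one varve per year, that is 16590 years.

16590 years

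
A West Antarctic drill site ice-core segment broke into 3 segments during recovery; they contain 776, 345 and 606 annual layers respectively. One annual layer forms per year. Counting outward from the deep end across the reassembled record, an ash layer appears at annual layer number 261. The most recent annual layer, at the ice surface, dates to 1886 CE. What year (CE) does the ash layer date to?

420 CE

Total annual layers = 776 + 345 + 606 = 1727.
The ash layer sits at annual layer 261 from the deep end, so 1727 − 261 = 1466 annual layers formed after it.
Counting back 1466 years from 1886 CE places the ash layer in 1886 − 1466 = 420 CE.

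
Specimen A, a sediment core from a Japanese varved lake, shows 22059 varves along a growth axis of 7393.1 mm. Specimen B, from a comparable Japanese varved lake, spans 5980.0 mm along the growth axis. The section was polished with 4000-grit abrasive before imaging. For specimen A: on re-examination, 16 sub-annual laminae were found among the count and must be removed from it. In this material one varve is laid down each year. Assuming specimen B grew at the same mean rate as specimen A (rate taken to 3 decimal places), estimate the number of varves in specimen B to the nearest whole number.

17851 varves

Specimen A: correcting the raw count gives 22059 − 16 = 22043 true varves.
A: Extension rate ≈ 7393.1 / 22043 = 0.335 mm per year.
Specimen B: 5980.0 mm / 0.335 mm per year = 17850.75 years ≈ 17851 varves.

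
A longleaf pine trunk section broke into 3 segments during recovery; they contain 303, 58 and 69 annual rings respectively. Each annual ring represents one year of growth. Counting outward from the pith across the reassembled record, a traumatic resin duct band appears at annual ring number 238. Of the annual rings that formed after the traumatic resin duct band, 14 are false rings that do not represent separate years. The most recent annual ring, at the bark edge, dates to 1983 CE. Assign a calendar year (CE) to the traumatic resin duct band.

Total annual rings = 303 + 58 + 69 = 430.
The traumatic resin duct band sits at annual ring 238 from the pith, so 430 − 238 = 192 annual rings formed after it.
Excluding 14 false annual rings: 192 − 14 = 178.
The annual ring at the bark edge is 1983 CE, so the traumatic resin duct band dates to 1983 − 178 = 1805 CE.

1805 CE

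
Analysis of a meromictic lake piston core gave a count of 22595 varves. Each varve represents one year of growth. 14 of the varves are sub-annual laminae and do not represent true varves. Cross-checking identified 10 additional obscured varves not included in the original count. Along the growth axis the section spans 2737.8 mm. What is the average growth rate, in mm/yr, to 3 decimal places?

True varve count = 22595 − 14 + 10 = 22591.
Mean rate = 2737.8 mm / 22591 years ≈ 0.121 mm/yr.

0.121 mm/yr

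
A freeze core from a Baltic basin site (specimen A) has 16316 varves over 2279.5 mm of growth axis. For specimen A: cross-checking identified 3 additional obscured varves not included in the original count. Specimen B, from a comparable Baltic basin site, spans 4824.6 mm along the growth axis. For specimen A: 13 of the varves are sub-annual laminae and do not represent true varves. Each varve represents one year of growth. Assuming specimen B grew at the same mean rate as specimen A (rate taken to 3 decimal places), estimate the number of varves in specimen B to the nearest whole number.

Specimen A: adjusted count: 16316 − 13 + 3 = 16306 varves.
A: 2279.5 mm over 16306 years gives 2279.5 / 16306 ≈ 0.140 mm/year.
For B, 4824.6 / 0.140 = 34461.43 years ≈ 34461 varves.

34461 varves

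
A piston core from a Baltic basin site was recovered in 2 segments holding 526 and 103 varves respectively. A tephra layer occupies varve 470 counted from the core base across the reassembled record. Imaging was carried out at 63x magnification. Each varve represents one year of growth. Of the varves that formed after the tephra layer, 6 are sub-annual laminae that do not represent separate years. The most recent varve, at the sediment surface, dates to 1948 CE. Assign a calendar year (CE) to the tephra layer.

Total varves = 526 + 103 = 629.
Between varve 470 and the sediment surface there are 629 − 470 = 159 varves.
Excluding 6 false varves: 159 − 6 = 153.
Counting back 153 years from 1948 CE places the tephra layer in 1948 − 153 = 1795 CE.

1795 CE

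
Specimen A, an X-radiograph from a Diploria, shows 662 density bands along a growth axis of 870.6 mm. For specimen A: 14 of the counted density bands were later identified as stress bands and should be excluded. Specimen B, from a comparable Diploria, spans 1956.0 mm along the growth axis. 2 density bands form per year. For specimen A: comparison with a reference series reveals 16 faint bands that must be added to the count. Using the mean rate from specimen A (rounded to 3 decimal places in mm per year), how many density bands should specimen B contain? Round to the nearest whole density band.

1492 density bands

Specimen A: correcting the raw count gives 662 − 14 + 16 = 664 true density bands.
Specimen A: 664 density bands at 2 per year is 664 / 2 = 332 years.
A: Extension rate ≈ 870.6 / 332 = 2.622 mm/yr.
B spans 1956.0 / 2.622 = 746.00 years; at 2 density bands per year that is 746.00 × 2 ≈ 1492 density bands.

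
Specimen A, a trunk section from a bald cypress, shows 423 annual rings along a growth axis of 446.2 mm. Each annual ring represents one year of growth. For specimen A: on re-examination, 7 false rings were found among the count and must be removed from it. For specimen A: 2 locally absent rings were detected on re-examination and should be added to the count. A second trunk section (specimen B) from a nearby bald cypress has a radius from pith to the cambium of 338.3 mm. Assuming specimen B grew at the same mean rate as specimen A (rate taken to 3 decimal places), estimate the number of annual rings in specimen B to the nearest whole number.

Specimen A: correcting the raw count gives 423 − 7 + 2 = 418 true annual rings.
A: Extension rate ≈ 446.2 / 418 = 1.067 mm/yr.
Specimen B: 338.3 mm / 1.067 mm per year = 317.06 years ≈ 317 annual rings.

317 annual rings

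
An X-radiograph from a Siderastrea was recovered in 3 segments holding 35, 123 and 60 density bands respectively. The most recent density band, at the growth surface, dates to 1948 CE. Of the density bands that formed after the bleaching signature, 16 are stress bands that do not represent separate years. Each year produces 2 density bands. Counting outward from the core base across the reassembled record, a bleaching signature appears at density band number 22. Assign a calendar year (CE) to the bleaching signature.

1858 CE

Total density bands = 35 + 123 + 60 = 218.
The bleaching signature sits at density band 22 from the core base, so 218 − 22 = 196 density bands formed after it.
Excluding 16 false density bands: 196 − 16 = 180.
180 density bands at 2 per year is 180 / 2 = 90 years.
The density band at the growth surface is 1948 CE, so the bleaching signature dates to 1948 − 90 = 1858 CE.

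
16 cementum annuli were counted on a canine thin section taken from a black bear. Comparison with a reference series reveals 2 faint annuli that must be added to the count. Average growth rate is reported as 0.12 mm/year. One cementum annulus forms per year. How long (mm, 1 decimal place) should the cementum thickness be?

After corrections the count is 16 + 2 = 18 cementum annuli.
18 years at 0.12 mm/year gives 0.12 × 18 = 2.2 mm.

2.2 mm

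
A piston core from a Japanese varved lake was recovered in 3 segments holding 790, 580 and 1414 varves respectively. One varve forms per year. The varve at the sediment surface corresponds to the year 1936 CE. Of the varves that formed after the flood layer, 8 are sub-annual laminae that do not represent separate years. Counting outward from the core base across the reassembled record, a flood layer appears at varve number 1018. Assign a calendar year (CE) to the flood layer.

Total varves = 790 + 580 + 1414 = 2784.
Between varve 1018 and the sediment surface there are 2784 − 1018 = 1766 varves.
1766 − 8 false = 1758 true varves after the flood layer.
1936 − 1758 = 178 CE.

178 CE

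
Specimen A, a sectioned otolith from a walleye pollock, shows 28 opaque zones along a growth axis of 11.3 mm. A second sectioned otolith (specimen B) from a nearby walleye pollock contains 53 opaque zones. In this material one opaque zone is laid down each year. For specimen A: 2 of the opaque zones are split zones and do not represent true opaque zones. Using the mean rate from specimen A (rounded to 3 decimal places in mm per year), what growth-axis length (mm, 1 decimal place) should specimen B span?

Specimen A: true opaque zone count = 28 − 2 = 26.
A: Mean rate = 11.3 mm / 26 years ≈ 0.435 mm/yr.
B's length ≈ 0.435 × 53 = 23.1 mm.

23.1 mm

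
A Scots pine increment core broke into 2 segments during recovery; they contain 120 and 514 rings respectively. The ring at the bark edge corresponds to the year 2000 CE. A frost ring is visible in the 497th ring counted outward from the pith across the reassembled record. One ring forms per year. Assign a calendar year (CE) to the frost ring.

1863 CE

Total rings = 120 + 514 = 634.
634 − 497 = 137 rings lie beyond the frost ring toward the bark edge.
The ring at the bark edge is 2000 CE, so the frost ring dates to 2000 − 137 = 1863 CE.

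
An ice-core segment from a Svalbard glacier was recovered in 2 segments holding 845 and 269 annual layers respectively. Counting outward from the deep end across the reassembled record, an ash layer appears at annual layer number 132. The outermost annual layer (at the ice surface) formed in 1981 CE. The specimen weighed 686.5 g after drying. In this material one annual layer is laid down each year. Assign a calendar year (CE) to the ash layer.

999 CE

Total annual layers = 845 + 269 = 1114.
1114 − 132 = 982 annual layers lie beyond the ash layer toward the ice surface.
The annual layer at the ice surface is 1981 CE, so the ash layer dates to 1981 − 982 = 999 CE.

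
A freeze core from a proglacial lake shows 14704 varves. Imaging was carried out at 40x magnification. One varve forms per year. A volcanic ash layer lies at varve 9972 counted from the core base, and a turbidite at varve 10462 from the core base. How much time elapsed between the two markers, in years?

10462 − 9972 = 490 varves lie between the two events.
One varve per year makes the interval 490 years.

490 years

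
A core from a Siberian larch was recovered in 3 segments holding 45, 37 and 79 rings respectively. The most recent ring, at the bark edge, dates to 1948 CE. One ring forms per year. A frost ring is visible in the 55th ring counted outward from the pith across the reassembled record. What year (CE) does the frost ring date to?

Total rings = 45 + 37 + 79 = 161.
The frost ring sits at ring 55 from the pith, so 161 − 55 = 106 rings formed after it.
Counting back 106 years from 1948 CE places the frost ring in 1948 − 106 = 1842 CE.

1842 CE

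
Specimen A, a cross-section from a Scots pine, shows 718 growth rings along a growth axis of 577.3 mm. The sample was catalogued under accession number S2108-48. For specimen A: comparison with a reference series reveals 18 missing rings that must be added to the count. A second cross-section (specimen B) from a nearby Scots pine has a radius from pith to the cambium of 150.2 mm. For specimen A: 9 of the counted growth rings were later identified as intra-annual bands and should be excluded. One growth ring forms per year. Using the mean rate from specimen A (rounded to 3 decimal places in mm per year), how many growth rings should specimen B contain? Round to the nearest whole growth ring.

Specimen A: adjusted count: 718 − 9 + 18 = 727 growth rings.
A: Extension rate ≈ 577.3 / 727 = 0.794 mm per year.
B spans 150.2 / 0.794 = 189.17 years ≈ 189 growth rings.

189 growth rings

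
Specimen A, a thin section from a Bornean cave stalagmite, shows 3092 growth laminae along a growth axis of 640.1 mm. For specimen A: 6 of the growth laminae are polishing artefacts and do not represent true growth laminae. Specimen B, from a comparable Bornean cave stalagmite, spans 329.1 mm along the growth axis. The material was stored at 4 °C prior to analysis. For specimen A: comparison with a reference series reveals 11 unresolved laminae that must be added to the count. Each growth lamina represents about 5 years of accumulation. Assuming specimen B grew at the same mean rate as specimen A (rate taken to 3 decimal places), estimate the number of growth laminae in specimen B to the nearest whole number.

1605 growth laminae

Specimen A: adjusted count: 3092 − 6 + 11 = 3097 growth laminae.
Specimen A: 3097 growth laminae at 5 years each span 3097 × 5 = 15485 years.
A: Mean rate = 640.1 mm / 15485 years ≈ 0.041 mm/year.
Specimen B: 329.1 mm / 0.041 mm per year = 8026.83 years; at 5 years per growth lamina that is 8026.83 / 5 ≈ 1605 growth laminae.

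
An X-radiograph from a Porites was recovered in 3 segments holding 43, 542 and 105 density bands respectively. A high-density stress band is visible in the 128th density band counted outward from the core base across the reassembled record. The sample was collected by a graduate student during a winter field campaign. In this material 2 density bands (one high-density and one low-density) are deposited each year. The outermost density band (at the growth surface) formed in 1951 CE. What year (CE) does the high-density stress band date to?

1670 CE

Total density bands = 43 + 542 + 105 = 690.
Between density band 128 and the growth surface there are 690 − 128 = 562 density bands.
562 density bands at 2 per year is 562 / 2 = 281 years.
The density band at the growth surface is 1951 CE, so the high-density stress band dates to 1951 − 281 = 1670 CE.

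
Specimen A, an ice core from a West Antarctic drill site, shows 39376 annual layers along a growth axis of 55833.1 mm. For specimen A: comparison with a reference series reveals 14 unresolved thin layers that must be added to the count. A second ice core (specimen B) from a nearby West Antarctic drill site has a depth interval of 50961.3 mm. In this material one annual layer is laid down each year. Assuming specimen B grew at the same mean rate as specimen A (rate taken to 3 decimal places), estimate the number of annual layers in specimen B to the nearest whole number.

35964 annual layers

Specimen A: adjusted count: 39376 + 14 = 39390 annual layers.
A: Extension rate ≈ 55833.1 / 39390 = 1.417 mm/yr.
B spans 50961.3 / 1.417 = 35964.22 years ≈ 35964 annual layers.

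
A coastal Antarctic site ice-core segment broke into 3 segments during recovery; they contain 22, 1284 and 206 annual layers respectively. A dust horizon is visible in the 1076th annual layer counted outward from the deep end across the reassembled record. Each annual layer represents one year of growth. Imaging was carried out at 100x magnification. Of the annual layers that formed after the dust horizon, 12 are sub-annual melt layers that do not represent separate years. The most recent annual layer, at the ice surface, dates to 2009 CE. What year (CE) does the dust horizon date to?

Total annual layers = 22 + 1284 + 206 = 1512.
1512 − 1076 = 436 annual layers lie beyond the dust horizon toward the ice surface.
Removing the 12 false annual layers leaves 436 − 12 = 424 true annual layers beyond the dust horizon.
Counting back 424 years from 2009 CE places the dust horizon in 2009 − 424 = 1585 CE.

1585 CE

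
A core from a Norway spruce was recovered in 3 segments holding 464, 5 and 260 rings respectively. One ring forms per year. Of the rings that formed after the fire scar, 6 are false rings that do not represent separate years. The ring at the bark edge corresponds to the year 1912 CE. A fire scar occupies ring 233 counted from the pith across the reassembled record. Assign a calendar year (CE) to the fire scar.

Total rings = 464 + 5 + 260 = 729.
The fire scar sits at ring 233 from the pith, so 729 − 233 = 496 rings formed after it.
Removing the 6 false rings leaves 496 − 6 = 490 true rings beyond the fire scar.
The ring at the bark edge is 1912 CE, so the fire scar dates to 1912 − 490 = 1422 CE.

1422 CE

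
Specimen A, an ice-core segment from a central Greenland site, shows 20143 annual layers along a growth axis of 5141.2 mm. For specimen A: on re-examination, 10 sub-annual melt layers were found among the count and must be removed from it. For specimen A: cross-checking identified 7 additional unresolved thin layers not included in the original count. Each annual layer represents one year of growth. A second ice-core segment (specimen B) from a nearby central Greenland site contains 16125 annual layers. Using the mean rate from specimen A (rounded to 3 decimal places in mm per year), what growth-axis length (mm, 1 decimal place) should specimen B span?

Specimen A: adjusted count: 20143 − 10 + 7 = 20140 annual layers.
A: Mean rate = 5141.2 mm / 20140 years ≈ 0.255 mm per year.
B's length ≈ 0.255 × 16125 = 4111.9 mm.

4111.9 mm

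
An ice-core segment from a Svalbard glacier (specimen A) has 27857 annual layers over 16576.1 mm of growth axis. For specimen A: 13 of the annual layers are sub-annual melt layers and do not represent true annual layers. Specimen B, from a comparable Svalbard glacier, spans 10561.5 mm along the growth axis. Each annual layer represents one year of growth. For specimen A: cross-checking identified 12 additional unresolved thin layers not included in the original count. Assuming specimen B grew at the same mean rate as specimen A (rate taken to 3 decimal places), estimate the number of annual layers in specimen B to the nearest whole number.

17750 annual layers

Specimen A: adjusted count: 27857 − 13 + 12 = 27856 annual layers.
A: Mean rate = 16576.1 mm / 27856 years ≈ 0.595 mm/yr.
For B, 10561.5 / 0.595 = 17750.42 years ≈ 17750 annual layers.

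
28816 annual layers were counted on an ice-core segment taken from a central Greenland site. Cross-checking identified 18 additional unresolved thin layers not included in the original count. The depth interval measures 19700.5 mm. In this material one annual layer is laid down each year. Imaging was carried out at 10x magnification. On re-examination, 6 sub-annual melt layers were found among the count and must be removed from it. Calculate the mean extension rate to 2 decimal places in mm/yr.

0.68 mm/yr

Correcting the raw count gives 28816 − 6 + 18 = 28828 true annual layers.
Mean rate = 19700.5 mm / 28828 years ≈ 0.68 mm/yr.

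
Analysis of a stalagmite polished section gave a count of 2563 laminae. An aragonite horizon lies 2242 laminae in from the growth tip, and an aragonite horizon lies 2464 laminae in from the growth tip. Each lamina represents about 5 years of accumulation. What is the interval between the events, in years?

1110 years

The two markers are separated by 2464 − 2242 = 222 laminae.
At 5 years per lamina, 222 × 5 = 1110 years.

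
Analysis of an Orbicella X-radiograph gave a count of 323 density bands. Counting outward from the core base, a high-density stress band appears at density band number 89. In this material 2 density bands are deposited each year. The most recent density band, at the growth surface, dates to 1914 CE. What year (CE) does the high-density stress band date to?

323 − 89 = 234 density bands lie beyond the high-density stress band toward the growth surface.
Dividing by 2 density bands per year: 234 / 2 = 117 years.
1914 − 117 = 1797 CE.

1797 CE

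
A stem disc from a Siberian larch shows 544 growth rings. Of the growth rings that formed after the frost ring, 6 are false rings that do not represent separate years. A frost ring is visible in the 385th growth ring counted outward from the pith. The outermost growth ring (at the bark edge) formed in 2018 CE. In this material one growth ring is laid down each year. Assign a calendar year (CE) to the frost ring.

1865 CE

Between growth ring 385 and the bark edge there are 544 − 385 = 159 growth rings.
Removing the 6 false growth rings leaves 159 − 6 = 153 true growth rings beyond the frost ring.
The growth ring at the bark edge is 2018 CE, so the frost ring dates to 2018 − 153 = 1865 CE.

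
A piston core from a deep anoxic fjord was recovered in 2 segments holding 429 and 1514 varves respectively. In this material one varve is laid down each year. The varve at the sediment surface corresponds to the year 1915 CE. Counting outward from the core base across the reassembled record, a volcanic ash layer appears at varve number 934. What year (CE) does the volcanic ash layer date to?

Total varves = 429 + 1514 = 1943.
Between varve 934 and the sediment surface there are 1943 − 934 = 1009 varves.
The varve at the sediment surface is 1915 CE, so the volcanic ash layer dates to 1915 − 1009 = 906 CE.

906 CE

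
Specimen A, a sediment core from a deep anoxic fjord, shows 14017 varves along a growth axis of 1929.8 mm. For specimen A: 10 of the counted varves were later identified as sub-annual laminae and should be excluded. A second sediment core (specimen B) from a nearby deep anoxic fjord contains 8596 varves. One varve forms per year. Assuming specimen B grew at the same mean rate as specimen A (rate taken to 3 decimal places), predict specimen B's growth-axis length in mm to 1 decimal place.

Specimen A: true varve count = 14017 − 10 = 14007.
A: Extension rate ≈ 1929.8 / 14007 = 0.138 mm per year.
Length of B = 0.138 × 8596 = 1186.2 mm.

1186.2 mm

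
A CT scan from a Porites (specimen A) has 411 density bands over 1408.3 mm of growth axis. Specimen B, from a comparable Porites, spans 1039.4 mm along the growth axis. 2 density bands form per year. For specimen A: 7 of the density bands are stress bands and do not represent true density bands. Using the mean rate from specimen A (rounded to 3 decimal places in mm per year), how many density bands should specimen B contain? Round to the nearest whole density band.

Specimen A: adjusted count: 411 − 7 = 404 density bands.
Specimen A: dividing by 2 density bands per year: 404 / 2 = 202 years.
A: Mean rate = 1408.3 mm / 202 years ≈ 6.972 mm/yr.
For B, 1039.4 / 6.972 = 149.08 years; at 2 density bands per year that is 149.08 × 2 ≈ 298 density bands.

298 density bands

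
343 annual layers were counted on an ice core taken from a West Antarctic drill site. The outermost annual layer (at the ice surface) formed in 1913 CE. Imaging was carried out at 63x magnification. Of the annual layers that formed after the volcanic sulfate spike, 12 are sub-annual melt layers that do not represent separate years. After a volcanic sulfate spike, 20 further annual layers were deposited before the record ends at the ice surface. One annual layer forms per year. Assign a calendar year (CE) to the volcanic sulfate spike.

1905 CE

20 annual layers post-date the volcanic sulfate spike.
Excluding 12 false annual layers: 20 − 12 = 8.
The annual layer at the ice surface is 1913 CE, so the volcanic sulfate spike dates to 1913 − 8 = 1905 CE.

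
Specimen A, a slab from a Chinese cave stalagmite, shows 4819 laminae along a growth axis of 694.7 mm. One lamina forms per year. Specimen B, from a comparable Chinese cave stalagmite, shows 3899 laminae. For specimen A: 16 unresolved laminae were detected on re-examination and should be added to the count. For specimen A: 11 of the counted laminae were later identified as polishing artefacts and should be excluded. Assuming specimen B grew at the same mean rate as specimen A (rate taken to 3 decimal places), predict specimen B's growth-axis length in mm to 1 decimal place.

Specimen A: adjusted count: 4819 − 11 + 16 = 4824 laminae.
A: 694.7 mm over 4824 years gives 694.7 / 4824 ≈ 0.144 mm/year.
For B, 0.144 mm/year × 3899 years = 561.5 mm.

561.5 mm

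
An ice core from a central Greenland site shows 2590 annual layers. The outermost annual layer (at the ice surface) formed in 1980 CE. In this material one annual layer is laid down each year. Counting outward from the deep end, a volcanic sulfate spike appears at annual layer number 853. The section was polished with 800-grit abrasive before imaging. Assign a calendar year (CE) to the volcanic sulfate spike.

The volcanic sulfate spike sits at annual layer 853 from the deep end, so 2590 − 853 = 1737 annual layers formed after it.
Counting back 1737 years from 1980 CE places the volcanic sulfate spike in 1980 − 1737 = 243 CE.

243 CE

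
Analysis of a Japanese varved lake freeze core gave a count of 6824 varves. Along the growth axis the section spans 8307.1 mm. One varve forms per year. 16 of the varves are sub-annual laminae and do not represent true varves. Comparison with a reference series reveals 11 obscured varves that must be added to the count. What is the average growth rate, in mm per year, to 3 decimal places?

1.218 mm per year

True varve count = 6824 − 16 + 11 = 6819.
Extension rate ≈ 8307.1 / 6819 = 1.218 mm per year.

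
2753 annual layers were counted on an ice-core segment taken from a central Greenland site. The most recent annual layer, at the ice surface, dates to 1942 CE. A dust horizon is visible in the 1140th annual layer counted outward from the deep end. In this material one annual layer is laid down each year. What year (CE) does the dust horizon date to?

Between annual layer 1140 and the ice surface there are 2753 − 1140 = 1613 annual layers.
Counting back 1613 years from 1942 CE places the dust horizon in 1942 − 1613 = 329 CE.

329 CE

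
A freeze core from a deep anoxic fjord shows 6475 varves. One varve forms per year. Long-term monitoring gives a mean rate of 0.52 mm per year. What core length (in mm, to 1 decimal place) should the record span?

6475 years of growth are recorded.
Length ≈ 0.52 × 6475 = 3367.0 mm.

3367.0 mm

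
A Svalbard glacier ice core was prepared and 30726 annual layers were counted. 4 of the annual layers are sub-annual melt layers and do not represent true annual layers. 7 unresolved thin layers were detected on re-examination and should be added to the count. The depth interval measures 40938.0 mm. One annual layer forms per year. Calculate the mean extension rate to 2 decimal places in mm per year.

Adjusted count: 30726 − 4 + 7 = 30729 annual layers.
Mean rate = 40938.0 mm / 30729 years ≈ 1.33 mm per year.

1.33 mm per year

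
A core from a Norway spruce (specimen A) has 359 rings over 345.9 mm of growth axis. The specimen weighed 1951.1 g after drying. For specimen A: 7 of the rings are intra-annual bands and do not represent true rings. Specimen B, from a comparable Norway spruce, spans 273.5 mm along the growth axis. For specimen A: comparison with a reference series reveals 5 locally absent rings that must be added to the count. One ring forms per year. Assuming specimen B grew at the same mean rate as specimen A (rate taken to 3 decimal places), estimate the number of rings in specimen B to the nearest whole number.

282 rings

Specimen A: correcting the raw count gives 359 − 7 + 5 = 357 true rings.
A: 345.9 mm over 357 years gives 345.9 / 357 ≈ 0.969 mm/yr.
For B, 273.5 / 0.969 = 282.25 years ≈ 282 rings.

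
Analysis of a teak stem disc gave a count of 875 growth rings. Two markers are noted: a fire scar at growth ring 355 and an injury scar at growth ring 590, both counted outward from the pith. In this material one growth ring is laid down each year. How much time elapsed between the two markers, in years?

The two markers are separated by 590 − 355 = 235 growth rings.
That is 235 years at one growth ring per year.

235 years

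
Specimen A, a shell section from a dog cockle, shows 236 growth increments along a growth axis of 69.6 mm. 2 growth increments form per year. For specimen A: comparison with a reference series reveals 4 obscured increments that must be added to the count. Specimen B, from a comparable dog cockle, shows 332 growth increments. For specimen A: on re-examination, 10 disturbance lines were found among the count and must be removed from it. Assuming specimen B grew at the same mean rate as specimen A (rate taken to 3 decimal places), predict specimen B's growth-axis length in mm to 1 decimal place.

Specimen A: correcting the raw count gives 236 − 10 + 4 = 230 true growth increments.
Specimen A: dividing by 2 growth increments per year: 230 / 2 = 115 years.
A: 69.6 mm over 115 years gives 69.6 / 115 ≈ 0.605 mm/year.
Specimen B: dividing by 2 growth increments per year: 332 / 2 = 166 years. B's length ≈ 0.605 × 166 = 100.4 mm.

100.4 mm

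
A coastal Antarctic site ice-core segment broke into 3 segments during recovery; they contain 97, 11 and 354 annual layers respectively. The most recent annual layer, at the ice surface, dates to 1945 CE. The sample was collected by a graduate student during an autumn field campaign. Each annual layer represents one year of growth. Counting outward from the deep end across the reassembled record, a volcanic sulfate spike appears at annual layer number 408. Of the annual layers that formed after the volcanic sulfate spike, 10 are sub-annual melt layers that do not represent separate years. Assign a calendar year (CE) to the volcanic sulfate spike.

1901 CE

Total annual layers = 97 + 11 + 354 = 462.
The volcanic sulfate spike sits at annual layer 408 from the deep end, so 462 − 408 = 54 annual layers formed after it.
Removing the 10 false annual layers leaves 54 − 10 = 44 true annual layers beyond the volcanic sulfate spike.
The annual layer at the ice surface is 1945 CE, so the volcanic sulfate spike dates to 1945 − 44 = 1901 CE.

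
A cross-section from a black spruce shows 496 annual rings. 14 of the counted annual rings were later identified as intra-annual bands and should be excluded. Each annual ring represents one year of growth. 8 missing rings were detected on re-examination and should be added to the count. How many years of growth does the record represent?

490 yr

Correcting the raw count gives 496 − 14 + 8 = 490 true annual rings.
One annual ring per year makes the duration 490 years.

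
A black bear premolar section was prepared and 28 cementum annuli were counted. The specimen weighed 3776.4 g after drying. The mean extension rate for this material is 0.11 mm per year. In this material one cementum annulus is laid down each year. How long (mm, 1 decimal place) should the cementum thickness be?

3.1 mm

28 years of growth are recorded.
Length ≈ 0.11 × 28 = 3.1 mm.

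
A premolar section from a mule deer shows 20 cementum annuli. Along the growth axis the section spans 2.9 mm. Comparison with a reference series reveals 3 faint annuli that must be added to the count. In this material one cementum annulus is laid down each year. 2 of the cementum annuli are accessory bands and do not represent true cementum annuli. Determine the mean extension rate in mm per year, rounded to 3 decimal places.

0.138 mm per year

After corrections the count is 20 − 2 + 3 = 21 cementum annuli.
2.9 mm over 21 years gives 2.9 / 21 ≈ 0.138 mm per year.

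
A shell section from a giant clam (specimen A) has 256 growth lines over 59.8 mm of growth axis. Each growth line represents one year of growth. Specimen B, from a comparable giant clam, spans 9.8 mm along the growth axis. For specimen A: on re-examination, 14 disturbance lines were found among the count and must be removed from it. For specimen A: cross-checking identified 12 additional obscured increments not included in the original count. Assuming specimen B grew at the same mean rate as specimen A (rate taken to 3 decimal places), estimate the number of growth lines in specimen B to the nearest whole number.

42 growth lines

Specimen A: adjusted count: 256 − 14 + 12 = 254 growth lines.
A: 59.8 mm over 254 years gives 59.8 / 254 ≈ 0.235 mm/yr.
Specimen B: 9.8 mm / 0.235 mm per year = 41.70 years ≈ 42 growth lines.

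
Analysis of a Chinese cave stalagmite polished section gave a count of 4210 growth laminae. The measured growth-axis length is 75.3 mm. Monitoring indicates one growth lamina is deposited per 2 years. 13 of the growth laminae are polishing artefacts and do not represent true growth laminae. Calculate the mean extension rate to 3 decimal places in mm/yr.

After corrections the count is 4210 − 13 = 4197 growth laminae.
At 2 years per growth lamina, 4197 × 2 = 8394 years.
Mean rate = 75.3 mm / 8394 years ≈ 0.009 mm/yr.

0.009 mm/yr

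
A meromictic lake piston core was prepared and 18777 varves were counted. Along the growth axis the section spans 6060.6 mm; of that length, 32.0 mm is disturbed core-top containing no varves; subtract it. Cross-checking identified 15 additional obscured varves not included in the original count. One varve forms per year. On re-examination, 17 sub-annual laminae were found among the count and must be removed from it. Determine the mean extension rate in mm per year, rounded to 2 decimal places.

0.32 mm per year

True varve count = 18777 − 17 + 15 = 18775.
Net length = 6060.6 − 32.0 = 6028.6 mm.
Extension rate ≈ 6028.6 / 18775 = 0.32 mm per year.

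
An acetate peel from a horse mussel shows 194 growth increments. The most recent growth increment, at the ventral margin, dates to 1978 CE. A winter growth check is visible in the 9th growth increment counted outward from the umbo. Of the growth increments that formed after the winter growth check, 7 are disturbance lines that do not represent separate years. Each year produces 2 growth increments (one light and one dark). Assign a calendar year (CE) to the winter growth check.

Between growth increment 9 and the ventral margin there are 194 − 9 = 185 growth increments.
185 − 7 false = 178 true growth increments after the winter growth check.
With 2 growth increments per year, 178 / 2 = 89 years.
1978 − 89 = 1889 CE.

1889 CE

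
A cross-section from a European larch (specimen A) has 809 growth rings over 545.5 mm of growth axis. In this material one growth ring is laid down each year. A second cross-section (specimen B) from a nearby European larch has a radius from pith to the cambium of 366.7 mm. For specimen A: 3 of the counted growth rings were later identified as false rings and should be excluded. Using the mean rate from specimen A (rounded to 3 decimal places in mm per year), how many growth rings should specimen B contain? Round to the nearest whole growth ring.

Specimen A: after corrections the count is 809 − 3 = 806 growth rings.
A: Extension rate ≈ 545.5 / 806 = 0.677 mm/yr.
B spans 366.7 / 0.677 = 541.65 years ≈ 542 growth rings.

542 growth rings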